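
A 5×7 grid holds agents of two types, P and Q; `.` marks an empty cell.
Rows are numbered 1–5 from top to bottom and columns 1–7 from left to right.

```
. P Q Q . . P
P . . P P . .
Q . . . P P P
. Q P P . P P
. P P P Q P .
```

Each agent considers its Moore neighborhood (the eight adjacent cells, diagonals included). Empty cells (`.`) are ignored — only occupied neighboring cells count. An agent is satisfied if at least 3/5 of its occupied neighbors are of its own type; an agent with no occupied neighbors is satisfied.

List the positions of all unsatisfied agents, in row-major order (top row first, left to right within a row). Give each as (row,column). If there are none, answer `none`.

(1,2)P 1/2 unhappy
(1,3)Q 1/3 unhappy
(1,4)Q 1/3 unhappy
(1,7)P 0/0 ok
(2,1)P 1/2 unhappy
(2,4)P 2/4 unhappy
(2,5)P 3/4 ok
(3,1)Q 1/2 unhappy
(3,5)P 5/5 ok
(3,6)P 5/5 ok
(3,7)P 3/3 ok
(4,2)Q 1/4 unhappy
(4,3)P 4/5 ok
(4,4)P 4/5 ok
(4,6)P 5/6 ok
(4,7)P 4/4 ok
(5,2)P 2/3 ok
(5,3)P 4/5 ok
(5,4)P 3/4 ok
(5,5)Q 0/4 unhappy
(5,6)P 2/3 ok

(1,2), (1,3), (1,4), (2,1), (2,4), (3,1), (4,2), (5,5)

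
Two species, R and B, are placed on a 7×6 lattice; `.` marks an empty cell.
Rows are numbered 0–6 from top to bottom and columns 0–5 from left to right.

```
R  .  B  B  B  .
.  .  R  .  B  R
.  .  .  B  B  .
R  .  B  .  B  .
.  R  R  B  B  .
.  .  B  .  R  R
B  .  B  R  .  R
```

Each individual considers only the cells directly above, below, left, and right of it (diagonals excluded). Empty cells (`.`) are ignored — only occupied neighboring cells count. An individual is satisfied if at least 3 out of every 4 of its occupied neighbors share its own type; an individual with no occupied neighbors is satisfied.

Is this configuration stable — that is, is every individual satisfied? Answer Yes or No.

Row 0: (0,0)R 0/0 satisfied · (0,2)B 1/2 not · (0,3)B 2/2 satisfied · (0,4)B 2/2 satisfied
Row 1: (1,2)R 0/1 not · (1,4)B 2/3 not · (1,5)R 0/1 not
Row 2: (2,3)B 1/1 satisfied · (2,4)B 3/3 satisfied
Row 3: (3,0)R 0/0 satisfied · (3,2)B 0/1 not · (3,4)B 2/2 satisfied
Row 4: (4,1)R 1/1 satisfied · (4,2)R 1/4 not · (4,3)B 1/2 not · (4,4)B 2/3 not
Row 5: (5,2)B 1/2 not · (5,4)R 1/2 not · (5,5)R 2/2 satisfied
Row 6: (6,0)B 0/0 satisfied · (6,2)B 1/2 not · (6,3)R 0/1 not · (6,5)R 1/1 satisfied
For instance (0,2) has only 1/2 same-type neighbors, below 3/4.

No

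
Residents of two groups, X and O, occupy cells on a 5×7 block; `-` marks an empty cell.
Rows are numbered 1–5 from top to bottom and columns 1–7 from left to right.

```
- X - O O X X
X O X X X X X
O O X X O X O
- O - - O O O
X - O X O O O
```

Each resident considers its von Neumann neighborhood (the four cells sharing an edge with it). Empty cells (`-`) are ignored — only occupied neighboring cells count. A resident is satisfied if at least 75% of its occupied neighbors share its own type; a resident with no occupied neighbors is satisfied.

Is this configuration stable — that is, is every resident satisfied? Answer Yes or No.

No

(1,2)X 0/1 not
(1,4)O 1/2 not
(1,5)O 1/3 not
(1,6)X 2/3 not
(1,7)X 2/2 satisfied
(2,1)X 0/2 not
(2,2)O 1/4 not
(2,3)X 2/3 not
(2,4)X 3/4 satisfied
(2,5)X 2/4 not
(2,6)X 4/4 satisfied
(2,7)X 2/3 not
(3,1)O 1/2 not
(3,2)O 3/4 satisfied
(3,3)X 2/3 not
(3,4)X 2/3 not
(3,5)O 1/4 not
(3,6)X 1/4 not
(3,7)O 1/3 not
(4,2)O 1/1 satisfied
(4,5)O 3/3 satisfied
(4,6)O 3/4 satisfied
(4,7)O 3/3 satisfied
(5,1)X 0/0 satisfied
(5,3)O 0/1 not
(5,4)X 0/2 not
(5,5)O 2/3 not
(5,6)O 3/3 satisfied
(5,7)O 2/2 satisfied
For instance (1,2) has only 0/1 same-type neighbors, below 3/4.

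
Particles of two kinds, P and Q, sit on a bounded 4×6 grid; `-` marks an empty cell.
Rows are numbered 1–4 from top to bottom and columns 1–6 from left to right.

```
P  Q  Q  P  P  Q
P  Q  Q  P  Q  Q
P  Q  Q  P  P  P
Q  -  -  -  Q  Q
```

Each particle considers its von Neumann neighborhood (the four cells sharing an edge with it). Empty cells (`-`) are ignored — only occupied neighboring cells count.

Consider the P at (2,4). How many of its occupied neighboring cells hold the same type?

Occupied neighbors of (2,4): (1,4)=P, (3,4)=P, (2,3)=Q, (2,5)=Q.
Same type (P): 2 of 4.

2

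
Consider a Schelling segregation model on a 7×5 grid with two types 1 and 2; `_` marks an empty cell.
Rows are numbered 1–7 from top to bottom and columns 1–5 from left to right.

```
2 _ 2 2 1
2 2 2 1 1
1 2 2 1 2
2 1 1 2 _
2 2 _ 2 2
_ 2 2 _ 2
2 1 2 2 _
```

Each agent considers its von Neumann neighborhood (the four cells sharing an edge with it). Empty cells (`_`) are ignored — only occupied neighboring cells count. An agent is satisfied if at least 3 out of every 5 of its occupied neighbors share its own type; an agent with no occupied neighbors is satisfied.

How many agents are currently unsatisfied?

(1,1)2 1/1 ok
(1,3)2 2/2 ok
(1,4)2 1/3 unhappy
(1,5)1 1/2 unhappy
(2,1)2 2/3 ok
(2,2)2 3/3 ok
(2,3)2 3/4 ok
(2,4)1 2/4 unhappy
(2,5)1 2/3 ok
(3,1)1 0/3 unhappy
(3,2)2 2/4 unhappy
(3,3)2 2/4 unhappy
(3,4)1 1/4 unhappy
(3,5)2 0/2 unhappy
(4,1)2 1/3 unhappy
(4,2)1 1/4 unhappy
(4,3)1 1/3 unhappy
(4,4)2 1/3 unhappy
(5,1)2 2/2 ok
(5,2)2 2/3 ok
(5,4)2 2/2 ok
(5,5)2 2/2 ok
(6,2)2 2/3 ok
(6,3)2 2/2 ok
(6,5)2 1/1 ok
(7,1)2 0/1 unhappy
(7,2)1 0/3 unhappy
(7,3)2 2/3 ok
(7,4)2 1/1 ok
Unsatisfied: (1,4), (1,5), (2,4), (3,1), (3,2), (3,3), (3,4), (3,5), (4,1), (4,2), (4,3), (4,4), (7,1), (7,2) — 14 in total.

14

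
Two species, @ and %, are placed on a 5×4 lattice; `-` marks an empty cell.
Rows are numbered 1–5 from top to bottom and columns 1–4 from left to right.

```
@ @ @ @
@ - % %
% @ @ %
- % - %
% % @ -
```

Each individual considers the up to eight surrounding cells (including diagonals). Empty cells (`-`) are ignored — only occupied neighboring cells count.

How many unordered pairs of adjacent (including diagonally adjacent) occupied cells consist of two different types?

17

Scan each occupied cell's neighbors to the right and below (and the two forward diagonals) so each pair is counted once.
Row 1: @(1,1)–@(1,2)= @(1,1)–@(2,1)= @(1,2)–@(1,3)= @(1,2)–%(2,3)≠ @(1,2)–@(2,1)= @(1,3)–@(1,4)= @(1,3)–%(2,3)≠ @(1,3)–%(2,4)≠ @(1,4)–%(2,4)≠ @(1,4)–%(2,3)≠  → 5/10 unlike.
Row 2: @(2,1)–%(3,1)≠ @(2,1)–@(3,2)= %(2,3)–%(2,4)= %(2,3)–@(3,3)≠ %(2,3)–%(3,4)= %(2,3)–@(3,2)≠ %(2,4)–%(3,4)= %(2,4)–@(3,3)≠  → 4/8 unlike.
Row 3: %(3,1)–@(3,2)≠ %(3,1)–%(4,2)= @(3,2)–@(3,3)= @(3,2)–%(4,2)≠ @(3,3)–%(3,4)≠ @(3,3)–%(4,4)≠ @(3,3)–%(4,2)≠ %(3,4)–%(4,4)=  → 5/8 unlike.
Row 4: %(4,2)–%(5,2)= %(4,2)–@(5,3)≠ %(4,2)–%(5,1)= %(4,4)–@(5,3)≠  → 2/4 unlike.
Row 5: %(5,1)–%(5,2)= %(5,2)–@(5,3)≠  → 1/2 unlike.
Total adjacent occupied pairs: 32; unlike-type pairs: 17.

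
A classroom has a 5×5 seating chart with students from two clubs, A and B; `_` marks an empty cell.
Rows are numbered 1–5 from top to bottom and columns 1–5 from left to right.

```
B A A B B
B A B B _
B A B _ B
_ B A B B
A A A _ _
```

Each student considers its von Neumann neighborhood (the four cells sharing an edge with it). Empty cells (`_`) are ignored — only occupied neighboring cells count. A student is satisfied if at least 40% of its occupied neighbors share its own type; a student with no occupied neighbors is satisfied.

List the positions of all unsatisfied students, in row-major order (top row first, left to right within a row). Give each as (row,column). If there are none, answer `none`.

(1,3), (3,2), (3,3), (4,2), (4,3)

Row 1: (1,1)B 1/2 ✓ · (1,2)A 2/3 ✓ · (1,3)A 1/3 ✗ · (1,4)B 2/3 ✓ · (1,5)B 1/1 ✓
Row 2: (2,1)B 2/3 ✓ · (2,2)A 2/4 ✓ · (2,3)B 2/4 ✓ · (2,4)B 2/2 ✓
Row 3: (3,1)B 1/2 ✓ · (3,2)A 1/4 ✗ · (3,3)B 1/3 ✗ · (3,5)B 1/1 ✓
Row 4: (4,2)B 0/3 ✗ · (4,3)A 1/4 ✗ · (4,4)B 1/2 ✓ · (4,5)B 2/2 ✓
Row 5: (5,1)A 1/1 ✓ · (5,2)A 2/3 ✓ · (5,3)A 2/2 ✓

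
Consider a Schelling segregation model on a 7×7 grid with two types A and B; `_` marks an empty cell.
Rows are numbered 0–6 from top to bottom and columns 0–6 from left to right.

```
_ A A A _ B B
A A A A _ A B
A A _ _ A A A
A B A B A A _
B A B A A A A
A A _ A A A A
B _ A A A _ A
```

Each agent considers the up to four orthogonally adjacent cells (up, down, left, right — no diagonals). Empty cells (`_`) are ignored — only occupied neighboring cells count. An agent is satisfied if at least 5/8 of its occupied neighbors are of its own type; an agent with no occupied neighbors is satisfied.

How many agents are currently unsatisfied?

14

Row 0: (0,1)A 2/2 ok · (0,2)A 3/3 ok · (0,3)A 2/2 ok · (0,5)B 1/2 unhappy · (0,6)B 2/2 ok
Row 1: (1,0)A 2/2 ok · (1,1)A 4/4 ok · (1,2)A 3/3 ok · (1,3)A 2/2 ok · (1,5)A 1/3 unhappy · (1,6)B 1/3 unhappy
Row 2: (2,0)A 3/3 ok · (2,1)A 2/3 ok · (2,4)A 2/2 ok · (2,5)A 4/4 ok · (2,6)A 1/2 unhappy
Row 3: (3,0)A 1/3 unhappy · (3,1)B 0/4 unhappy · (3,2)A 0/3 unhappy · (3,3)B 0/3 unhappy · (3,4)A 3/4 ok · (3,5)A 3/3 ok
Row 4: (4,0)B 0/3 unhappy · (4,1)A 1/4 unhappy · (4,2)B 0/3 unhappy · (4,3)A 2/4 unhappy · (4,4)A 4/4 ok · (4,5)A 4/4 ok · (4,6)A 2/2 ok
Row 5: (5,0)A 1/3 unhappy · (5,1)A 2/2 ok · (5,3)A 3/3 ok · (5,4)A 4/4 ok · (5,5)A 3/3 ok · (5,6)A 3/3 ok
Row 6: (6,0)B 0/1 unhappy · (6,2)A 1/1 ok · (6,3)A 3/3 ok · (6,4)A 2/2 ok · (6,6)A 1/1 ok
Unsatisfied: (0,5), (1,5), (1,6), (2,6), (3,0), (3,1), (3,2), (3,3), (4,0), (4,1), (4,2), (4,3), (5,0), (6,0) — 14 in total.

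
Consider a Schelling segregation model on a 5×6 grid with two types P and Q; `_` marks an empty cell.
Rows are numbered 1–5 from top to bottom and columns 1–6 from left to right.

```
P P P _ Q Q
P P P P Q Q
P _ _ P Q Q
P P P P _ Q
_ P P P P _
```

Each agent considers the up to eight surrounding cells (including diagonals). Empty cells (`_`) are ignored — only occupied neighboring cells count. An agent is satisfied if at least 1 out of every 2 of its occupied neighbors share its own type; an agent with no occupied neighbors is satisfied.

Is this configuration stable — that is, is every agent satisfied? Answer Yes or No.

Yes

(1,1)P 3/3 satisfied
(1,2)P 5/5 satisfied
(1,3)P 4/4 satisfied
(1,5)Q 3/4 satisfied
(1,6)Q 3/3 satisfied
(2,1)P 4/4 satisfied
(2,2)P 6/6 satisfied
(2,3)P 5/5 satisfied
(2,4)P 3/6 satisfied
(2,5)Q 5/7 satisfied
(2,6)Q 5/5 satisfied
(3,1)P 4/4 satisfied
(3,4)P 4/6 satisfied
(3,5)Q 4/7 satisfied
(3,6)Q 4/4 satisfied
(4,1)P 3/3 satisfied
(4,2)P 5/5 satisfied
(4,3)P 6/6 satisfied
(4,4)P 5/6 satisfied
(4,6)Q 2/3 satisfied
(5,2)P 4/4 satisfied
(5,3)P 5/5 satisfied
(5,4)P 4/4 satisfied
(5,5)P 2/3 satisfied
All meet the threshold, so the configuration is stable.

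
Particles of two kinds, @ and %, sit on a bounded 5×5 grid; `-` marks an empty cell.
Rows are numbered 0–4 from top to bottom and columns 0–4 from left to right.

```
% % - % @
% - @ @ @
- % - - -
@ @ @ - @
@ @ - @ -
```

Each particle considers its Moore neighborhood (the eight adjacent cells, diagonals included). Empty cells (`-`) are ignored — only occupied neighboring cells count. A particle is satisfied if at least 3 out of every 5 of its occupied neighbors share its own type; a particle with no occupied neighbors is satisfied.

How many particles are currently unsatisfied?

(0,0)% 2/2 satisfied
(0,1)% 2/3 satisfied
(0,3)% 0/4 not
(0,4)@ 2/3 satisfied
(1,0)% 3/3 satisfied
(1,2)@ 1/4 not
(1,3)@ 3/4 satisfied
(1,4)@ 2/3 satisfied
(2,1)% 1/5 not
(3,0)@ 3/4 satisfied
(3,1)@ 4/5 satisfied
(3,2)@ 3/4 satisfied
(3,4)@ 1/1 satisfied
(4,0)@ 3/3 satisfied
(4,1)@ 4/4 satisfied
(4,3)@ 2/2 satisfied
Unsatisfied: (0,3), (1,2), (2,1) — 3 in total.

3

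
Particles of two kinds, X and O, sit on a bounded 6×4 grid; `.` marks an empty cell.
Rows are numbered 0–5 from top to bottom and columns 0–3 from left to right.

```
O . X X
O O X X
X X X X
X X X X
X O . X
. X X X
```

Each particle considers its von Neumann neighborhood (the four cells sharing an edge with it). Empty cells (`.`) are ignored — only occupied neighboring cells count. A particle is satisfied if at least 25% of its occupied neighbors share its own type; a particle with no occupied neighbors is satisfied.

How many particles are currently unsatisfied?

1

(0,0)O 1/1 satisfied
(0,2)X 2/2 satisfied
(0,3)X 2/2 satisfied
(1,0)O 2/3 satisfied
(1,1)O 1/3 satisfied
(1,2)X 3/4 satisfied
(1,3)X 3/3 satisfied
(2,0)X 2/3 satisfied
(2,1)X 3/4 satisfied
(2,2)X 4/4 satisfied
(2,3)X 3/3 satisfied
(3,0)X 3/3 satisfied
(3,1)X 3/4 satisfied
(3,2)X 3/3 satisfied
(3,3)X 3/3 satisfied
(4,0)X 1/2 satisfied
(4,1)O 0/3 not
(4,3)X 2/2 satisfied
(5,1)X 1/2 satisfied
(5,2)X 2/2 satisfied
(5,3)X 2/2 satisfied
Unsatisfied: (4,1) — 1 in total.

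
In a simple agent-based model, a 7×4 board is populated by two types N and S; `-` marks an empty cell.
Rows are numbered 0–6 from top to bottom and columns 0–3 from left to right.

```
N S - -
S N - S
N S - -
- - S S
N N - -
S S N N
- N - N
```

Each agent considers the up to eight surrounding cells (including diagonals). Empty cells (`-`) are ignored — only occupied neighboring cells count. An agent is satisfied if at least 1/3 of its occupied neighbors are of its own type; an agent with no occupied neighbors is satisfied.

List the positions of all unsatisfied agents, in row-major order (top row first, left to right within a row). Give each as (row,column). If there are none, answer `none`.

(5,0), (5,1)

(0,0)N 1/3 ok
(0,1)S 1/3 ok
(1,0)S 2/5 ok
(1,1)N 2/5 ok
(1,3)S 0/0 ok
(2,0)N 1/3 ok
(2,1)S 2/4 ok
(3,2)S 2/3 ok
(3,3)S 1/1 ok
(4,0)N 1/3 ok
(4,1)N 2/5 ok
(5,0)S 1/4 unhappy
(5,1)S 1/5 unhappy
(5,2)N 4/5 ok
(5,3)N 2/2 ok
(6,1)N 1/3 ok
(6,3)N 2/2 ok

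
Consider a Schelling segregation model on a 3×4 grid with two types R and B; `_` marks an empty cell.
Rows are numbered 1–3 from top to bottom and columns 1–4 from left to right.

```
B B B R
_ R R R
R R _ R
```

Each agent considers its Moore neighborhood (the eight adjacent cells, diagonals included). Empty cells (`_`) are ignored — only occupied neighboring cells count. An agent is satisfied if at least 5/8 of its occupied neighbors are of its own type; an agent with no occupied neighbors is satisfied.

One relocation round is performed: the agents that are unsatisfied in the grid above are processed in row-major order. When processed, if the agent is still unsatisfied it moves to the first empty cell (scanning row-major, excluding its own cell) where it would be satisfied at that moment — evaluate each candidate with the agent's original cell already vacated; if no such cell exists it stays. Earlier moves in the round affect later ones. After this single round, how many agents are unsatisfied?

Initially unsatisfied (in order): (1,1), (1,2), (1,3), (2,2).
  (1,1): no empty cell satisfies it; stays.
  (1,2): no empty cell satisfies it; stays.
  (1,3): no empty cell satisfies it; stays.
  (2,2) → (3,3).
Resulting grid:
B B B R
_ _ R R
R R R R
Unsatisfied now: (1,3).

1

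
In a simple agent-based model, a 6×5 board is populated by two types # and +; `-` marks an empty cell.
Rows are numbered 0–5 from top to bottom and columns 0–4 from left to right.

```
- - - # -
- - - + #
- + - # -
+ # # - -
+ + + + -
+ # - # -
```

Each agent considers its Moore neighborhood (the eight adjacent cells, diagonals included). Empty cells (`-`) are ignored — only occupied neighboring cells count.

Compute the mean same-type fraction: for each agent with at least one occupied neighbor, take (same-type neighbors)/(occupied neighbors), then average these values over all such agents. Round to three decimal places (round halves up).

(0,3)# 1/2
(1,3)+ 0/3
(1,4)# 2/3
(2,1)+ 1/3
(2,3)# 2/3
(3,0)+ 3/4
(3,1)# 1/6
(3,2)# 2/6
(4,0)+ 3/5
(4,1)+ 4/7
(4,2)+ 2/6
(4,3)+ 1/3
(5,0)+ 2/3
(5,1)# 0/4
(5,3)# 0/2
Sum over 15 agents: 1/2 + 0/3 + 2/3 + 1/3 + 2/3 + 3/4 + 1/6 + 2/6 + 3/5 + 4/7 + 2/6 + 1/3 + 2/3 + 0/4 + 0/2 = 829/140; mean = 829/140 ÷ 15 = 829/2100 = 0.394761… → 0.395.

0.395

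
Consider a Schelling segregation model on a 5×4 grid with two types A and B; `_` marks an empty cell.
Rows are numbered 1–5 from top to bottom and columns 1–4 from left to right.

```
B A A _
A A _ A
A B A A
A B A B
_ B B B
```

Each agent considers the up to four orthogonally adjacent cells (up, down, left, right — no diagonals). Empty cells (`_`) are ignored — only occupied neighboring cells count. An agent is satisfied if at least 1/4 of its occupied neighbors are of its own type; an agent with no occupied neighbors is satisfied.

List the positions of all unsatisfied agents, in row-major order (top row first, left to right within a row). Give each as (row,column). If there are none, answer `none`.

(1,1)B 0/2 unhappy
(1,2)A 2/3 ok
(1,3)A 1/1 ok
(2,1)A 2/3 ok
(2,2)A 2/3 ok
(2,4)A 1/1 ok
(3,1)A 2/3 ok
(3,2)B 1/4 ok
(3,3)A 2/3 ok
(3,4)A 2/3 ok
(4,1)A 1/2 ok
(4,2)B 2/4 ok
(4,3)A 1/4 ok
(4,4)B 1/3 ok
(5,2)B 2/2 ok
(5,3)B 2/3 ok
(5,4)B 2/2 ok

(1,1)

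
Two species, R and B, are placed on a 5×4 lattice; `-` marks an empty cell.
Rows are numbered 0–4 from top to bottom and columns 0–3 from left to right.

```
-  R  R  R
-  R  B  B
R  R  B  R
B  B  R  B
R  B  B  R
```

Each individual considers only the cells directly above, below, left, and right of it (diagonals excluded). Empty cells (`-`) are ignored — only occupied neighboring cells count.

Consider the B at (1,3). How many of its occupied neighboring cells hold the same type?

Occupied neighbors of (1,3): (0,3)=R, (2,3)=R, (1,2)=B.
Same type (B): 1 of 3.

1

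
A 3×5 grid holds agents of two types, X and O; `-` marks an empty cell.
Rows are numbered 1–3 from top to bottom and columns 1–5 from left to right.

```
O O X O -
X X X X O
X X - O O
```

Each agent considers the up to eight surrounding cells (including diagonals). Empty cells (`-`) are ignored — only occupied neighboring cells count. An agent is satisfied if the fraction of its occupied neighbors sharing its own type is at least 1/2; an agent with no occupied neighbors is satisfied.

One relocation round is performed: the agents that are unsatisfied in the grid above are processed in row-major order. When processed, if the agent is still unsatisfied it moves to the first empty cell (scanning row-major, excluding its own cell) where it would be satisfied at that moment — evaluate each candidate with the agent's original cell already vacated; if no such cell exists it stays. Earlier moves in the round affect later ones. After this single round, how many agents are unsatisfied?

1

Initially unsatisfied (in order): (1,1), (1,2), (1,4), (2,4).
  (1,1) → (1,5).
  (1,2): no empty cell satisfies it; stays.
  (1,4): no empty cell satisfies it; stays.
  (2,4) → (1,1).
Resulting grid:
X O X O O
X X X - O
X X - O O
Unsatisfied now: (1,2).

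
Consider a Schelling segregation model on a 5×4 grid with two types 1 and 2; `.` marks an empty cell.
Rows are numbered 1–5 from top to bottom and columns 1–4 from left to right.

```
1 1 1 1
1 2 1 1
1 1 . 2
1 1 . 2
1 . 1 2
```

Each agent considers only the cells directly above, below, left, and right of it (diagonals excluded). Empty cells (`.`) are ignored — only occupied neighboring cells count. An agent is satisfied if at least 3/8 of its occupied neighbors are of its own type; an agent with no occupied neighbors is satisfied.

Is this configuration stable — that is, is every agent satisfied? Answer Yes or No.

(1,1)1 2/2 ✓
(1,2)1 2/3 ✓
(1,3)1 3/3 ✓
(1,4)1 2/2 ✓
(2,1)1 2/3 ✓
(2,2)2 0/4 ✗
(2,3)1 2/3 ✓
(2,4)1 2/3 ✓
(3,1)1 3/3 ✓
(3,2)1 2/3 ✓
(3,4)2 1/2 ✓
(4,1)1 3/3 ✓
(4,2)1 2/2 ✓
(4,4)2 2/2 ✓
(5,1)1 1/1 ✓
(5,3)1 0/1 ✗
(5,4)2 1/2 ✓
For instance (2,2) has only 0/4 same-type neighbors, below 3/8.

No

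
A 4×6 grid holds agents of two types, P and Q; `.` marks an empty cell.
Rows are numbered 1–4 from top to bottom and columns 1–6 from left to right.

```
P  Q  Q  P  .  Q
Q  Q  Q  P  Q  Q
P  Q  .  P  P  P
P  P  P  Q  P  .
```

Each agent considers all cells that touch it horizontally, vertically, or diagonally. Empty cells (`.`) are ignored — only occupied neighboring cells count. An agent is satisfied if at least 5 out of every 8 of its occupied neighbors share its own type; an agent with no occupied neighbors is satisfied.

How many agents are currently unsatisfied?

(1,1)P 0/3 ✗
(1,2)Q 4/5 ✓
(1,3)Q 3/5 ✗
(1,4)P 1/4 ✗
(1,6)Q 2/2 ✓
(2,1)Q 3/5 ✗
(2,2)Q 5/7 ✓
(2,3)Q 4/7 ✗
(2,4)P 3/6 ✗
(2,5)Q 2/7 ✗
(2,6)Q 2/4 ✗
(3,1)P 2/5 ✗
(3,2)Q 3/7 ✗
(3,4)P 4/7 ✗
(3,5)P 4/7 ✗
(3,6)P 2/4 ✗
(4,1)P 2/3 ✓
(4,2)P 3/4 ✓
(4,3)P 2/4 ✗
(4,4)Q 0/4 ✗
(4,5)P 3/4 ✓
Unsatisfied: (1,1), (1,3), (1,4), (2,1), (2,3), (2,4), (2,5), (2,6), (3,1), (3,2), (3,4), (3,5), (3,6), (4,3), (4,4) — 15 in total.

15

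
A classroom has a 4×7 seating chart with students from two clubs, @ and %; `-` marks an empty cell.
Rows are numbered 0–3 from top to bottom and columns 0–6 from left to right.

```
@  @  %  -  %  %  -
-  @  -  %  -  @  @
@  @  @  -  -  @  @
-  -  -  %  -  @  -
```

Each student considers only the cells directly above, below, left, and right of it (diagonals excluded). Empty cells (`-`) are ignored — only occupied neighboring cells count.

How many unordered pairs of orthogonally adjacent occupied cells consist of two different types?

2

Scan each occupied cell's neighbors to the right and below so each pair is counted once.
From row 0: 2 unlike of 5 pairs (running 2/5).
From row 1: 0 unlike of 4 pairs (running 2/9).
From row 2: 0 unlike of 4 pairs (running 2/13).
Total adjacent occupied pairs: 13; unlike-type pairs: 2.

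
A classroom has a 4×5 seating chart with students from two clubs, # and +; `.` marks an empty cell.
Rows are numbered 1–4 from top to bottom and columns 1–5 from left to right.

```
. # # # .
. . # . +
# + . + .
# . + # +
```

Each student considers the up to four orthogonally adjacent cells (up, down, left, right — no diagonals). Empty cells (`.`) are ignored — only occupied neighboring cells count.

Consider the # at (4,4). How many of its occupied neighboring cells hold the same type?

Occupied neighbors of (4,4): (3,4)=+, (4,3)=+, (4,5)=+.
Same type (#): 0 of 3.

0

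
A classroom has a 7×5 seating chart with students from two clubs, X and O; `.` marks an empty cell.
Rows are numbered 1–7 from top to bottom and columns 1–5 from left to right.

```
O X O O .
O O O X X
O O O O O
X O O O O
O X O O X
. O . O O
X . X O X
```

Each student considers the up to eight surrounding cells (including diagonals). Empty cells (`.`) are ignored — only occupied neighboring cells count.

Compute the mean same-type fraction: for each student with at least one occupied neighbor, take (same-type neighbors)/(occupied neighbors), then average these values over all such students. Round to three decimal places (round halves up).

(1,1)O 2/3
(1,2)X 0/5
(1,3)O 3/5
(1,4)O 2/4
(2,1)O 4/5
(2,2)O 7/8
(2,3)O 6/8
(2,4)X 1/7
(2,5)X 1/4
(3,1)O 4/5
(3,2)O 7/8
(3,3)O 7/8
(3,4)O 6/8
(3,5)O 3/5
(4,1)X 1/5
(4,2)O 6/8
(4,3)O 7/8
(4,4)O 7/8
(4,5)O 4/5
(5,1)O 2/4
(5,2)X 1/6
(5,3)O 6/7
(5,4)O 6/7
(5,5)X 0/5
(6,2)O 2/5
(6,4)O 4/7
(6,5)O 3/5
(7,1)X 0/1
(7,3)X 0/3
(7,4)O 2/4
(7,5)X 0/3
Sum over 31 students: 2/3 + 0/5 + 3/5 + 2/4 + 4/5 + 7/8 + 6/8 + 1/7 + 1/4 + 4/5 + 7/8 + 7/8 + 6/8 + 3/5 + 1/5 + 6/8 + 7/8 + 7/8 + 4/5 + 2/4 + 1/6 + 6/7 + 6/7 + 0/5 + 2/5 + 4/7 + 3/5 + 0/1 + 0/3 + 2/4 + 0/3 = 13807/840; mean = 13807/840 ÷ 31 = 13807/26040 = 0.530222… → 0.530.

0.530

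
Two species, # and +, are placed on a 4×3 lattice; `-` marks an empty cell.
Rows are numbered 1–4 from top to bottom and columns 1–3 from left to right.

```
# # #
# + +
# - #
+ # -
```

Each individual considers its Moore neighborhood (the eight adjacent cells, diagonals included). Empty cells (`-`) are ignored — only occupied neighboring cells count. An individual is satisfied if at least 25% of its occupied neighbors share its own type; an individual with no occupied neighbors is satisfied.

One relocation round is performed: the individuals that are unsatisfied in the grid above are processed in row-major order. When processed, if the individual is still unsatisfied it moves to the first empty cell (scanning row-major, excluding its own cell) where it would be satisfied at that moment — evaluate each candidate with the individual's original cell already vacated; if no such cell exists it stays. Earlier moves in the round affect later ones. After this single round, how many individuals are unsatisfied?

0

Initially unsatisfied (in order): (2,2), (4,1).
  (2,2) → (3,2).
  (4,1): now satisfied by earlier moves; stays.
Resulting grid:
# # #
# - +
# + #
+ # -
All satisfied now.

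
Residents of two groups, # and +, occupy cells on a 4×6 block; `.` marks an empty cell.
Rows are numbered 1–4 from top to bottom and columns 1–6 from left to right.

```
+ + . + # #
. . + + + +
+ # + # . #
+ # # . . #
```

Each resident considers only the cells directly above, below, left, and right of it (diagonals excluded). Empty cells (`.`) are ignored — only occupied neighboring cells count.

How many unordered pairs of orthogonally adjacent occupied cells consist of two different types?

Scan each occupied cell's neighbors to the right and below so each pair is counted once.
From row 1: 3 unlike of 6 pairs (running 3/6).
From row 2: 2 unlike of 6 pairs (running 5/12).
From row 3: 4 unlike of 7 pairs (running 9/19).
From row 4: 1 unlike of 2 pairs (running 10/21).
Total adjacent occupied pairs: 21; unlike-type pairs: 10.

10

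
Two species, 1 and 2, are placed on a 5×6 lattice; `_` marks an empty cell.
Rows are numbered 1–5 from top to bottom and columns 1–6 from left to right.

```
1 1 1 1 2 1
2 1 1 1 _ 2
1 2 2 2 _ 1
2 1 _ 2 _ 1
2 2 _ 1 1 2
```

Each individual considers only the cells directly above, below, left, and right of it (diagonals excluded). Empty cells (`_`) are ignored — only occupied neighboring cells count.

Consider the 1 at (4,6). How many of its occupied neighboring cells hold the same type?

1

Occupied neighbors of (4,6): (3,6)=1, (5,6)=2.
Same type (1): 1 of 2.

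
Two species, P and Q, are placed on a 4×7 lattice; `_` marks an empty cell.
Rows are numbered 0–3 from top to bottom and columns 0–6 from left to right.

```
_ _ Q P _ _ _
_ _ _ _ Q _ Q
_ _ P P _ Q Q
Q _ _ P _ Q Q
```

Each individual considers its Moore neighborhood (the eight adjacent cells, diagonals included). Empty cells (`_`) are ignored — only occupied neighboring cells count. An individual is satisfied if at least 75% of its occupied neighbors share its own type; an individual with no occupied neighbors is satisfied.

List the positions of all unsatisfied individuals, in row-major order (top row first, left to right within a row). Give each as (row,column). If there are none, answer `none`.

(0,2), (0,3), (1,4), (2,3)

(0,2)Q 0/1 not
(0,3)P 0/2 not
(1,4)Q 1/3 not
(1,6)Q 2/2 satisfied
(2,2)P 2/2 satisfied
(2,3)P 2/3 not
(2,5)Q 5/5 satisfied
(2,6)Q 4/4 satisfied
(3,0)Q 0/0 satisfied
(3,3)P 2/2 satisfied
(3,5)Q 3/3 satisfied
(3,6)Q 3/3 satisfied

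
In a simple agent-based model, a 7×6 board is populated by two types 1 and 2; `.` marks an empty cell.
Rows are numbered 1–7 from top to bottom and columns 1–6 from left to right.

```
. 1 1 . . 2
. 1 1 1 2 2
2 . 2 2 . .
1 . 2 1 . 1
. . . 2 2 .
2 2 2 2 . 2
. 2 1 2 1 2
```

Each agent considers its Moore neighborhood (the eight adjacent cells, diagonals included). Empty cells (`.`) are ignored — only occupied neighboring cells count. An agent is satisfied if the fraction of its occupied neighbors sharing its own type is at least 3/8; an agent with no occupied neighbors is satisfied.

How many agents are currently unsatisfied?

7

(1,2)1 3/3 satisfied
(1,3)1 4/4 satisfied
(1,6)2 2/2 satisfied
(2,2)1 3/5 satisfied
(2,3)1 4/6 satisfied
(2,4)1 2/5 satisfied
(2,5)2 3/4 satisfied
(2,6)2 2/2 satisfied
(3,1)2 0/2 not
(3,3)2 2/6 not
(3,4)2 3/6 satisfied
(4,1)1 0/1 not
(4,3)2 3/4 satisfied
(4,4)1 0/5 not
(4,6)1 0/1 not
(5,4)2 4/5 satisfied
(5,5)2 3/5 satisfied
(6,1)2 2/2 satisfied
(6,2)2 3/4 satisfied
(6,3)2 5/6 satisfied
(6,4)2 4/6 satisfied
(6,6)2 2/3 satisfied
(7,2)2 3/4 satisfied
(7,3)1 0/5 not
(7,4)2 2/4 satisfied
(7,5)1 0/4 not
(7,6)2 1/2 satisfied
Unsatisfied: (3,1), (3,3), (4,1), (4,4), (4,6), (7,3), (7,5) — 7 in total.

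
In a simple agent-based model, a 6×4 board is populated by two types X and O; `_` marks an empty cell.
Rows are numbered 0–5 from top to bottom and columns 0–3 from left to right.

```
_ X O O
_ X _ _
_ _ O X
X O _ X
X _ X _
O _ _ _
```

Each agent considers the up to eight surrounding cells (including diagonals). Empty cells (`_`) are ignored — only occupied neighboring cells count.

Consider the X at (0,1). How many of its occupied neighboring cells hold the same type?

1

Occupied neighbors of (0,1): (0,2)=O, (1,1)=X.
Same type (X): 1 of 2.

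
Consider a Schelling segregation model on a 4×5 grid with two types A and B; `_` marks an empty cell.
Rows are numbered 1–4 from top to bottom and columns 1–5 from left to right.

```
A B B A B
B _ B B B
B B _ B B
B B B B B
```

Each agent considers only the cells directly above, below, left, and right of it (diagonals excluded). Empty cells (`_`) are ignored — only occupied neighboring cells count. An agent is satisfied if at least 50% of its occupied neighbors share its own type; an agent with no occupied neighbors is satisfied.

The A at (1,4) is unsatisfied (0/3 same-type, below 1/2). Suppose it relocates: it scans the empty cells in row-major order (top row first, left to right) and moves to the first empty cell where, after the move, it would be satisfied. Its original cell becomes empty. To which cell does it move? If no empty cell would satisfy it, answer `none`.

none

Vacating (1,4). Empty cells in order:
  (2,2): 0/4 same-type → still unsatisfied.
  (3,3): 0/4 same-type → still unsatisfied.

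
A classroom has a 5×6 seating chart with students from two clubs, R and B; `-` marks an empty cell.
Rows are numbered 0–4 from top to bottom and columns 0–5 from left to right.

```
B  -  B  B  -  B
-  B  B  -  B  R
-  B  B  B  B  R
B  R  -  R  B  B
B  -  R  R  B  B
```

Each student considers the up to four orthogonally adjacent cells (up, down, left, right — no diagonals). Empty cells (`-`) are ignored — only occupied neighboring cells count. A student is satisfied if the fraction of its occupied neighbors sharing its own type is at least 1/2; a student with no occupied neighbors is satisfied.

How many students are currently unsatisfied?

5

(0,0)B 0/0 satisfied
(0,2)B 2/2 satisfied
(0,3)B 1/1 satisfied
(0,5)B 0/1 not
(1,1)B 2/2 satisfied
(1,2)B 3/3 satisfied
(1,4)B 1/2 satisfied
(1,5)R 1/3 not
(2,1)B 2/3 satisfied
(2,2)B 3/3 satisfied
(2,3)B 2/3 satisfied
(2,4)B 3/4 satisfied
(2,5)R 1/3 not
(3,0)B 1/2 satisfied
(3,1)R 0/2 not
(3,3)R 1/3 not
(3,4)B 3/4 satisfied
(3,5)B 2/3 satisfied
(4,0)B 1/1 satisfied
(4,2)R 1/1 satisfied
(4,3)R 2/3 satisfied
(4,4)B 2/3 satisfied
(4,5)B 2/2 satisfied
Unsatisfied: (0,5), (1,5), (2,5), (3,1), (3,3) — 5 in total.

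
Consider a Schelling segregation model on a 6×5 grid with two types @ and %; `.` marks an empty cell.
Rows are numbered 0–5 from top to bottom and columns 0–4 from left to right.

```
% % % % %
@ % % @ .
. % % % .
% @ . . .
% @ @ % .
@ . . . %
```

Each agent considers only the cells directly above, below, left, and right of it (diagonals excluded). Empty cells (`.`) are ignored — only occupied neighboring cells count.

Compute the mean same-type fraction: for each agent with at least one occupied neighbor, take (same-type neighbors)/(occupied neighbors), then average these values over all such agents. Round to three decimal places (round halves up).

Row 0: (0,0)% 1/2 · (0,1)% 3/3 · (0,2)% 3/3 · (0,3)% 2/3 · (0,4)% 1/1
Row 1: (1,0)@ 0/2 · (1,1)% 3/4 · (1,2)% 3/4 · (1,3)@ 0/3
Row 2: (2,1)% 2/3 · (2,2)% 3/3 · (2,3)% 1/2
Row 3: (3,0)% 1/2 · (3,1)@ 1/3
Row 4: (4,0)% 1/3 · (4,1)@ 2/3 · (4,2)@ 1/2 · (4,3)% 0/1
Row 5: (5,0)@ 0/1 · (5,4)% — no occupied neighbors
Sum over 19 agents: 1/2 + 3/3 + 3/3 + 2/3 + 1/1 + 0/2 + 3/4 + 3/4 + 0/3 + 2/3 + 3/3 + 1/2 + 1/2 + 1/3 + 1/3 + 2/3 + 1/2 + 0/1 + 0/1 = 61/6; mean = 61/6 ÷ 19 = 61/114 = 0.535087… → 0.535.

0.535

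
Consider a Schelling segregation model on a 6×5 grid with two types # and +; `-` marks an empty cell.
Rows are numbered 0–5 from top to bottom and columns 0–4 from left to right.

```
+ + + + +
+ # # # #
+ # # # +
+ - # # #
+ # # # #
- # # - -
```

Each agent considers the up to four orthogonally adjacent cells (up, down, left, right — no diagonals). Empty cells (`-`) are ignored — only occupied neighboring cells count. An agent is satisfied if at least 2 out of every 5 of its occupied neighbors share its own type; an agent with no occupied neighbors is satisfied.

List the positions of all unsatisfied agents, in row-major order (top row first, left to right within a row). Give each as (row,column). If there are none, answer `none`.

(1,4), (2,4)

Row 0: (0,0)+ 2/2 ok · (0,1)+ 2/3 ok · (0,2)+ 2/3 ok · (0,3)+ 2/3 ok · (0,4)+ 1/2 ok
Row 1: (1,0)+ 2/3 ok · (1,1)# 2/4 ok · (1,2)# 3/4 ok · (1,3)# 3/4 ok · (1,4)# 1/3 unhappy
Row 2: (2,0)+ 2/3 ok · (2,1)# 2/3 ok · (2,2)# 4/4 ok · (2,3)# 3/4 ok · (2,4)+ 0/3 unhappy
Row 3: (3,0)+ 2/2 ok · (3,2)# 3/3 ok · (3,3)# 4/4 ok · (3,4)# 2/3 ok
Row 4: (4,0)+ 1/2 ok · (4,1)# 2/3 ok · (4,2)# 4/4 ok · (4,3)# 3/3 ok · (4,4)# 2/2 ok
Row 5: (5,1)# 2/2 ok · (5,2)# 2/2 ok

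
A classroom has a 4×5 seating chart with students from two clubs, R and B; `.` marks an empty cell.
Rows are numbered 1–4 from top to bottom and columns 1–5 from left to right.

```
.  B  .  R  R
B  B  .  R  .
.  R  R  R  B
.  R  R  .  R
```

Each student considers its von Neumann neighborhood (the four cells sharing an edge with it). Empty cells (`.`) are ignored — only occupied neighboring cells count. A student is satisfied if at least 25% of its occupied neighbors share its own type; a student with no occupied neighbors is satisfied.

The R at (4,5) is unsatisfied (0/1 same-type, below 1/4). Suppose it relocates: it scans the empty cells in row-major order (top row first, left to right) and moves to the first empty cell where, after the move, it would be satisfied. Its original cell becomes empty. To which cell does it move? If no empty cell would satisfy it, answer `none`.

Vacating (4,5). Empty cells in order:
  (1,1): 0/2 same-type → still unsatisfied.
  (1,3): 1/2 same-type → satisfied — stop here.

(1,3)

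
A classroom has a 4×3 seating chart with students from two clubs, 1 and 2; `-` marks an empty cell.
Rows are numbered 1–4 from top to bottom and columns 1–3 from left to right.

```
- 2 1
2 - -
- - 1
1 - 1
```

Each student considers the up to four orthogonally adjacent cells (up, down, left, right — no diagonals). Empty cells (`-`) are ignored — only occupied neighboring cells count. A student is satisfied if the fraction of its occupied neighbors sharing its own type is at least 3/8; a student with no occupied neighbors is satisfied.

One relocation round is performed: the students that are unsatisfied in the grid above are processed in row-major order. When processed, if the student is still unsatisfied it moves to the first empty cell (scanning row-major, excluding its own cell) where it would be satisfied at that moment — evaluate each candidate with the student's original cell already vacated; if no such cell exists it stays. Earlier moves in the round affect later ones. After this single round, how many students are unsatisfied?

Initially unsatisfied (in order): (1,2), (1,3).
  (1,2) → (1,1).
  (1,3): now satisfied by earlier moves; stays.
Resulting grid:
2 - 1
2 - -
- - 1
1 - 1
All satisfied now.

0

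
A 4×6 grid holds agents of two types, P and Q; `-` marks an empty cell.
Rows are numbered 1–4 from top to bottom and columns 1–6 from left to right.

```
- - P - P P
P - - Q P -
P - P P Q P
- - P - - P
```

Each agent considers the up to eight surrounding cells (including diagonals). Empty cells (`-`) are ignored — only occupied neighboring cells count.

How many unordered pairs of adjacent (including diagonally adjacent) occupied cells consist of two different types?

9

Scan each occupied cell's neighbors to the right and below (and the two forward diagonals) so each pair is counted once.
From row 1: 2 unlike of 5 pairs (running 2/5).
From row 2: 4 unlike of 8 pairs (running 6/13).
From row 3: 3 unlike of 7 pairs (running 9/20).
Total adjacent occupied pairs: 20; unlike-type pairs: 9.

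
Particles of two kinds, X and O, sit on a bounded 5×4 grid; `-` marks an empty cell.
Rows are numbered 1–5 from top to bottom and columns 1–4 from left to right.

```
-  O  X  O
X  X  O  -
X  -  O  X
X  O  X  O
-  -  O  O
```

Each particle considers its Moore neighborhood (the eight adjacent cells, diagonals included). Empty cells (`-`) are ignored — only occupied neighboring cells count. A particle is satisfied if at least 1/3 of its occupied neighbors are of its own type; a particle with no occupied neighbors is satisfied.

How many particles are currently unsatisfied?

4

Row 1: (1,2)O 1/4 unhappy · (1,3)X 1/4 unhappy · (1,4)O 1/2 ok
Row 2: (2,1)X 2/3 ok · (2,2)X 3/6 ok · (2,3)O 3/6 ok
Row 3: (3,1)X 3/4 ok · (3,3)O 3/6 ok · (3,4)X 1/4 unhappy
Row 4: (4,1)X 1/2 ok · (4,2)O 2/5 ok · (4,3)X 1/6 unhappy · (4,4)O 3/5 ok
Row 5: (5,3)O 3/4 ok · (5,4)O 2/3 ok
Unsatisfied: (1,2), (1,3), (3,4), (4,3) — 4 in total.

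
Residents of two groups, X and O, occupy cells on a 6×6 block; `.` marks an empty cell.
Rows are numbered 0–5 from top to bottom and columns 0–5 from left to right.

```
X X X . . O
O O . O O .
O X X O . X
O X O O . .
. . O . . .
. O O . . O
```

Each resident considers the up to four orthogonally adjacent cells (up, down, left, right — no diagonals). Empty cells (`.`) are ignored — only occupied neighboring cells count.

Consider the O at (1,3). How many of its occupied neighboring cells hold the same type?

Occupied neighbors of (1,3): (2,3)=O, (1,4)=O.
Same type (O): 2 of 2.

2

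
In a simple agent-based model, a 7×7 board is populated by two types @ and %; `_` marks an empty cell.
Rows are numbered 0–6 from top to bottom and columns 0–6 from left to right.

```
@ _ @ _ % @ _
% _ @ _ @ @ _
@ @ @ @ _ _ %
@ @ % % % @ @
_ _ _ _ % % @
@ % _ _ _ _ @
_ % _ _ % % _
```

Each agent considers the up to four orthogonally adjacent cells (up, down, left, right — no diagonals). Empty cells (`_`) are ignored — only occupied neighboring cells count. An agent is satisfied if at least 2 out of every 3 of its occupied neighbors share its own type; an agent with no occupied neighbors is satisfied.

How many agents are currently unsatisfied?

12

Row 0: (0,0)@ 0/1 unhappy · (0,2)@ 1/1 ok · (0,4)% 0/2 unhappy · (0,5)@ 1/2 unhappy
Row 1: (1,0)% 0/2 unhappy · (1,2)@ 2/2 ok · (1,4)@ 1/2 unhappy · (1,5)@ 2/2 ok
Row 2: (2,0)@ 2/3 ok · (2,1)@ 3/3 ok · (2,2)@ 3/4 ok · (2,3)@ 1/2 unhappy · (2,6)% 0/1 unhappy
Row 3: (3,0)@ 2/2 ok · (3,1)@ 2/3 ok · (3,2)% 1/3 unhappy · (3,3)% 2/3 ok · (3,4)% 2/3 ok · (3,5)@ 1/3 unhappy · (3,6)@ 2/3 ok
Row 4: (4,4)% 2/2 ok · (4,5)% 1/3 unhappy · (4,6)@ 2/3 ok
Row 5: (5,0)@ 0/1 unhappy · (5,1)% 1/2 unhappy · (5,6)@ 1/1 ok
Row 6: (6,1)% 1/1 ok · (6,4)% 1/1 ok · (6,5)% 1/1 ok
Unsatisfied: (0,0), (0,4), (0,5), (1,0), (1,4), (2,3), (2,6), (3,2), (3,5), (4,5), (5,0), (5,1) — 12 in total.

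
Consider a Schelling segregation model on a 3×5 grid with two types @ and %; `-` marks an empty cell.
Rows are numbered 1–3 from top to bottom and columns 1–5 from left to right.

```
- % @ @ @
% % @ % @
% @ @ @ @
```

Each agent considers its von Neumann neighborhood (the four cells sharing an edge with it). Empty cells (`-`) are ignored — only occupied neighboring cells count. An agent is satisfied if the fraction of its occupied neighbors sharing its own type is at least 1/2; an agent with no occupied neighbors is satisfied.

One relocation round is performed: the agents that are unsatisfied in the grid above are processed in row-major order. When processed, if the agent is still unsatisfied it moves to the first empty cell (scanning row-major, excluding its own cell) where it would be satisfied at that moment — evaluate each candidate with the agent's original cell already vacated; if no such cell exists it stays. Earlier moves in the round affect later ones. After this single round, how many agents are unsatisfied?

0

Initially unsatisfied (in order): (2,4), (3,2).
  (2,4) → (1,1).
  (3,2) → (2,4).
Resulting grid:
% % @ @ @
% % @ @ @
% - @ @ @
All satisfied now.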